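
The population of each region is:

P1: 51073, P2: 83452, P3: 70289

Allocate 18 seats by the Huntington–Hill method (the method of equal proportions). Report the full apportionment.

With divisor 11286: modified quotas P1 4.525, P2 7.394, P3 6.228.
Geometric-mean thresholds: P1 √(4·5)=4.472, P2 √(7·8)=7.483, P3 √(6·7)=6.481.
Each quota rounded against its threshold gives P1 5, P2 7, P3 6 (total 18).

P1: 5; P2: 7; P3: 6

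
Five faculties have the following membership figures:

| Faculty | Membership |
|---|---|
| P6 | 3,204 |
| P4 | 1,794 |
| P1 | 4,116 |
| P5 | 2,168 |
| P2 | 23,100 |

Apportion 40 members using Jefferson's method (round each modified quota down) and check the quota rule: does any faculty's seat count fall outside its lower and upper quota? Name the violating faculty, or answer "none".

P2

Standard quotas: P6 3.728, P4 2.087, P1 4.789, P5 2.522, P2 26.875.
Jefferson allocation: P6 3, P4 2, P1 5, P5 2, P2 28.
P2 has quota 26.875 (lower 26, upper 27) but receives 28 — outside the quota interval.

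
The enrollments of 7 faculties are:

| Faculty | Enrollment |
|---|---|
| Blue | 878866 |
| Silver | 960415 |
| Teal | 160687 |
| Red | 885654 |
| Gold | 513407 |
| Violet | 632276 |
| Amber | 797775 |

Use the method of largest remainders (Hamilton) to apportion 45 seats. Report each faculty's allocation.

Blue 8, Silver 9, Teal 2, Red 8, Gold 5, Violet 6, Amber 7

Total 4829080; standard divisor 4829080/45 ≈ 107312.889.
Standard quotas: Blue 8.1898, Silver 8.9497, Teal 1.4974, Red 8.2530, Gold 4.7842, Violet 5.8919, Amber 7.4341.
Lower quotas: Blue 8, Silver 8, Teal 1, Red 8, Gold 4, Violet 5, Amber 7 (sum 41, leaving 4 seats).
Remainders in descending order: Silver 0.9497, Violet 0.8919, Gold 0.7842, Teal 0.4974, Amber 0.4341, Red 0.2530, Blue 0.1898.
Largest remainders: Silver, Violet, Gold, Teal receive the extra seats.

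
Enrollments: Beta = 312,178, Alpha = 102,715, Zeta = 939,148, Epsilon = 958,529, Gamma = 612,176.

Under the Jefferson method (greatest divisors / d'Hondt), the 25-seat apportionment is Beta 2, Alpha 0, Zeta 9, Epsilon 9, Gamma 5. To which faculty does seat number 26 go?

Priority for the next seat is population ÷ (current seats + 1).
Priorities: Beta 104059.333, Alpha 102715.000, Zeta 93914.800, Epsilon 95852.900, Gamma 102029.333.
Highest priority: Beta.

Beta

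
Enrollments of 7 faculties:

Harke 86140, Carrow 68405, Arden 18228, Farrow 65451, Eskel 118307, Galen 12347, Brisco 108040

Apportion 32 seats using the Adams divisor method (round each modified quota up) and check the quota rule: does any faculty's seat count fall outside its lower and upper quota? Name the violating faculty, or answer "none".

Standard quotas: Harke 5.780, Carrow 4.590, Arden 1.223, Farrow 4.392, Eskel 7.938, Galen 0.828, Brisco 7.249.
Adams allocation: Harke 6, Carrow 5, Arden 2, Farrow 4, Eskel 7, Galen 1, Brisco 7.
Every allocation lies between the lower and upper quota.

none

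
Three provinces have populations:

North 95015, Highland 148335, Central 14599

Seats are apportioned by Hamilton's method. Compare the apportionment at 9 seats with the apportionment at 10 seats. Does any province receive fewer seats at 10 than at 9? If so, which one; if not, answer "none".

Central

At 9 seats: North 3, Highland 5, Central 1.
At 10 seats: North 4, Highland 6, Central 0.
Central drops from 1 to 0.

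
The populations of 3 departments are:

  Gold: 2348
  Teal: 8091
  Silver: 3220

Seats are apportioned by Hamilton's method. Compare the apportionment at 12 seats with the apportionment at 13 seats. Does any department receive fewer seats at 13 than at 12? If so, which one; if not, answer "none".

At 12 seats: Gold 2, Teal 7, Silver 3.
At 13 seats: Gold 2, Teal 8, Silver 3.
No department's allocation decreased.

none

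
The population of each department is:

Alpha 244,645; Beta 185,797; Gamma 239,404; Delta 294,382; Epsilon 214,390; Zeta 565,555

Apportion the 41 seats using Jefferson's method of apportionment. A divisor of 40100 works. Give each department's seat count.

Alpha 6, Beta 4, Gamma 5, Delta 7, Epsilon 5, Zeta 14

With modified divisor 40100: modified quotas Alpha 6.101, Beta 4.633, Gamma 5.970, Delta 7.341, Epsilon 5.346, Zeta 14.104.
Rounding down: Alpha 6, Beta 4, Gamma 5, Delta 7, Epsilon 5, Zeta 14 (total 41).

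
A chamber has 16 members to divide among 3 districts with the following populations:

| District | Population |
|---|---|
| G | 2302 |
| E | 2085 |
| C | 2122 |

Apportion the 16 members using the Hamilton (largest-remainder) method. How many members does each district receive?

G 6; E 5; C 5

Standard divisor: 6509 ÷ 16 ≈ 406.812.
Standard quotas: G 5.659, E 5.125, C 5.216.
Lower quotas: G 5, E 5, C 5 (sum 15, leaving 1 seat).
Remainders in descending order: G 0.659, C 0.216, E 0.125.
Largest remainder: G receives the extra seat.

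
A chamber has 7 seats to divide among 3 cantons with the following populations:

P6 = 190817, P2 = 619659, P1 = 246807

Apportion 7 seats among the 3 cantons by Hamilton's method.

P6=1, P2=4, P1=2

Standard divisor: 1057283 ÷ 7 ≈ 151040.429.
Standard quotas: P6 1.2634, P2 4.1026, P1 1.6340.
Lower quotas: P6 1, P2 4, P1 1 (sum 6, leaving 1 seat).
Remainders in descending order: P1 0.6340, P6 0.2634, P2 0.1026.
The surplus seat goes to P1.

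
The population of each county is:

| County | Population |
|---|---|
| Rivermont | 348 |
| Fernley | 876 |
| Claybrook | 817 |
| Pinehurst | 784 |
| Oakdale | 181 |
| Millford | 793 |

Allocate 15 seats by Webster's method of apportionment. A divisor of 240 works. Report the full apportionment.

With modified divisor 240: modified quotas Rivermont 1.450, Fernley 3.650, Claybrook 3.404, Pinehurst 3.267, Oakdale 0.754, Millford 3.304.
Rounding to the nearest integer: Rivermont 1, Fernley 4, Claybrook 3, Pinehurst 3, Oakdale 1, Millford 3 (total 15).

Rivermont 1, Fernley 4, Claybrook 3, Pinehurst 3, Oakdale 1, Millford 3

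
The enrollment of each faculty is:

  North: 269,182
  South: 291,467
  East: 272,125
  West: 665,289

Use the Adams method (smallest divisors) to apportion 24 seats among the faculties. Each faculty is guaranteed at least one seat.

Standard divisor 1498063/24 ≈ 62419.292; standard quotas: North 4.312, South 4.670, East 4.360, West 10.658.
Rounding up gives 5, 5, 5, 11 = 26 seats, so the divisor must be adjusted.
With modified divisor 67660: modified quotas North 3.978, South 4.308, East 4.022, West 9.833.
Rounding up: North 4, South 5, East 5, West 10 (total 24).

North 4; South 5; East 5; West 10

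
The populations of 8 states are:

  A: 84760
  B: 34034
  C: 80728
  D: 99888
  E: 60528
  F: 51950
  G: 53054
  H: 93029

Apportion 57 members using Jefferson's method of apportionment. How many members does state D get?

Standard divisor 557971/57 ≈ 9788.965; standard quotas: A 8.659, B 3.477, C 8.247, D 10.204, E 6.183, F 5.307, G 5.420, H 9.503.
Rounding down gives 8, 3, 8, 10, 6, 5, 5, 9 = 54 seats, so the divisor must be adjusted.
With modified divisor 9000: modified quotas A 9.418, B 3.782, C 8.970, D 11.099, E 6.725, F 5.772, G 5.895, H 10.337.
Rounding down: A 9, B 3, C 8, D 11, E 6, F 5, G 5, H 10 (total 57).
D receives 11.

11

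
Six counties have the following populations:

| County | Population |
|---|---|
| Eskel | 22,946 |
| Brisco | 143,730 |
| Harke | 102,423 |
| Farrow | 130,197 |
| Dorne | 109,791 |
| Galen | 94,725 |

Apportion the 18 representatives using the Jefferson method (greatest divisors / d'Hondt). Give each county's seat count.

Standard divisor 603812/18 ≈ 33545.111; standard quotas: Eskel 0.684, Brisco 4.285, Harke 3.053, Farrow 3.881, Dorne 3.273, Galen 2.824.
Rounding down gives 0, 4, 3, 3, 3, 2 = 15 seats, so the divisor must be adjusted.
With modified divisor 28100: modified quotas Eskel 0.817, Brisco 5.115, Harke 3.645, Farrow 4.633, Dorne 3.907, Galen 3.371.
Rounding down: Eskel 0, Brisco 5, Harke 3, Farrow 4, Dorne 3, Galen 3 (total 18).

Eskel 0, Brisco 5, Harke 3, Farrow 4, Dorne 3, Galen 3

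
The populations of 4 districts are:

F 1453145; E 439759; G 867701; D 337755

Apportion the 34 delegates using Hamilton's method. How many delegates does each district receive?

The standard divisor is 3098360/34 ≈ 91128.235.
Standard quotas: F 15.9462, E 4.8257, G 9.5218, D 3.7064.
Lower quotas: F 15, E 4, G 9, D 3 (sum 31, leaving 3 seats).
Remainders in descending order: F 0.9462, E 0.8257, D 0.7064, G 0.5218.
Largest remainders: F, E, D receive the extra seats.

F: 16, E: 5, G: 9, D: 4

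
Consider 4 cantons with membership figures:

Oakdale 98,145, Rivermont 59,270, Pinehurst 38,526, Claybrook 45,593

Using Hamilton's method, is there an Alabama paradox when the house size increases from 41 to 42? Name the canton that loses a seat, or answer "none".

none

At 41 seats: Oakdale 17, Rivermont 10, Pinehurst 6, Claybrook 8.
At 42 seats: Oakdale 17, Rivermont 10, Pinehurst 7, Claybrook 8.
No canton's allocation decreased.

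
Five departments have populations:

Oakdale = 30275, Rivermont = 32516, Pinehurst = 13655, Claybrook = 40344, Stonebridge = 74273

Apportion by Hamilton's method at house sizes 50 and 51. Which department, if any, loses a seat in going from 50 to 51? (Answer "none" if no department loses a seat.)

At 50 seats: Oakdale 8, Rivermont 8, Pinehurst 4, Claybrook 11, Stonebridge 19.
At 51 seats: Oakdale 8, Rivermont 9, Pinehurst 3, Claybrook 11, Stonebridge 20.
Pinehurst drops from 4 to 3.

Pinehurst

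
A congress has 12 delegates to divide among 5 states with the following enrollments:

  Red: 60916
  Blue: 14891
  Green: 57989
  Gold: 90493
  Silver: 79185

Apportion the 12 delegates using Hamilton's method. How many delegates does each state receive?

Standard divisor: 303474 ÷ 12 ≈ 25289.5.
Standard quotas: Red 2.4087, Blue 0.5888, Green 2.2930, Gold 3.5783, Silver 3.1311.
Lower quotas: Red 2, Blue 0, Green 2, Gold 3, Silver 3 (sum 10, leaving 2 seats).
Remainders in descending order: Blue 0.5888, Gold 0.5783, Red 0.4087, Green 0.2930, Silver 0.1311.
Largest remainders: Blue, Gold receive the extra seats.

Red 2, Blue 1, Green 2, Gold 4, Silver 3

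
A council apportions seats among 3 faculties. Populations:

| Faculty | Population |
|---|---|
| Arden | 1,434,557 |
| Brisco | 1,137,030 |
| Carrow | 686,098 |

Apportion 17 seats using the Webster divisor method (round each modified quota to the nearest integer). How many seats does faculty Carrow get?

4

Standard divisor 3257685/17 ≈ 191628.529; standard quotas: Arden 7.486, Brisco 5.934, Carrow 3.580.
Rounding to the nearest integer gives Arden 7, Brisco 6, Carrow 4 — total 17, matching the house size, so no adjustment is needed.
Carrow receives 4.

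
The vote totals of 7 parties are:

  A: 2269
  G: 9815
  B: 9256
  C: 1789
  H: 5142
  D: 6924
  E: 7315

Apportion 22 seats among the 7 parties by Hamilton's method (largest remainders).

A: 1, G: 5, B: 5, C: 1, H: 3, D: 3, E: 4

Total 42510; standard divisor 42510/22 ≈ 1932.273.
Standard quotas: A 1.1743, G 5.0795, B 4.7902, C 0.9259, H 2.6611, D 3.5833, E 3.7857.
Lower quotas: A 1, G 5, B 4, C 0, H 2, D 3, E 3 (sum 18, leaving 4 seats).
Remainders in descending order: C 0.9259, B 0.7902, E 0.7857, H 0.6611, D 0.5833, A 0.1743, G 0.0795.
Largest remainders: C, B, E, H receive the extra seats.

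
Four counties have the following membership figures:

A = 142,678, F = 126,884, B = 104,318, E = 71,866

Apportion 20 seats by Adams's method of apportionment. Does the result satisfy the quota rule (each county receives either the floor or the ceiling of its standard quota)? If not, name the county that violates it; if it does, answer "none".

Standard quotas: A 6.402, F 5.693, B 4.681, E 3.225.
Adams allocation: A 6, F 6, B 5, E 3.
Every allocation lies between the lower and upper quota.

none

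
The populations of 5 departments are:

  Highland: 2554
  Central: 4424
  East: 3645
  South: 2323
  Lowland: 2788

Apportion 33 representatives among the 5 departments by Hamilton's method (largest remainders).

Total 15734; standard divisor 15734/33 ≈ 476.788.
Standard quotas: Highland 5.357, Central 9.279, East 7.645, South 4.872, Lowland 5.847.
Lower quotas: Highland 5, Central 9, East 7, South 4, Lowland 5 (sum 30, leaving 3 seats).
Remainders in descending order: South 0.872, Lowland 0.847, East 0.645, Highland 0.357, Central 0.279.
The surplus seats go to South, Lowland, East.

Highland 5; Central 9; East 8; South 5; Lowland 6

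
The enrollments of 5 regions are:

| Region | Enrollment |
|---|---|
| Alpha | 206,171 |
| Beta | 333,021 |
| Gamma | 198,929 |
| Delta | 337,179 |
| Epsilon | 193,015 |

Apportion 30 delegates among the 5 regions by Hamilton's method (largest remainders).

The standard divisor is 1268315/30 ≈ 42277.167.
Standard quotas: Alpha 4.8767, Beta 7.8771, Gamma 4.7054, Delta 7.9754, Epsilon 4.5655.
Lower quotas: Alpha 4, Beta 7, Gamma 4, Delta 7, Epsilon 4 (sum 26, leaving 4 seats).
Remainders in descending order: Delta 0.9754, Beta 0.8771, Alpha 0.8767, Gamma 0.7054, Epsilon 0.5655.
Largest remainders: Delta, Beta, Alpha, Gamma receive the extra seats.

Alpha 5; Beta 8; Gamma 5; Delta 8; Epsilon 4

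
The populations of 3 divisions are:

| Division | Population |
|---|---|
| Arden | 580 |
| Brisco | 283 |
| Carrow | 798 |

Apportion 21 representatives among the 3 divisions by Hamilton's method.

Standard divisor: 1661 ÷ 21 ≈ 79.095.
Standard quotas: Arden 7.333, Brisco 3.578, Carrow 10.089.
Lower quotas: Arden 7, Brisco 3, Carrow 10 (sum 20, leaving 1 seat).
Remainders in descending order: Brisco 0.578, Arden 0.333, Carrow 0.089.
Largest remainder: Brisco receives the extra seat.

Arden 7, Brisco 4, Carrow 10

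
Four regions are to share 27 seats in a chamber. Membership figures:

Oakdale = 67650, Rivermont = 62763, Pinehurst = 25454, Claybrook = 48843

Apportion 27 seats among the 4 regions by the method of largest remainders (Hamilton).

The standard divisor is 204710/27 ≈ 7581.852.
Standard quotas: Oakdale 8.9226, Rivermont 8.2781, Pinehurst 3.3572, Claybrook 6.4421.
Lower quotas: Oakdale 8, Rivermont 8, Pinehurst 3, Claybrook 6 (sum 25, leaving 2 seats).
Remainders in descending order: Oakdale 0.9226, Claybrook 0.4421, Pinehurst 0.3572, Rivermont 0.2781.
The surplus seats go to Oakdale, Claybrook.

Oakdale 9, Rivermont 8, Pinehurst 3, Claybrook 7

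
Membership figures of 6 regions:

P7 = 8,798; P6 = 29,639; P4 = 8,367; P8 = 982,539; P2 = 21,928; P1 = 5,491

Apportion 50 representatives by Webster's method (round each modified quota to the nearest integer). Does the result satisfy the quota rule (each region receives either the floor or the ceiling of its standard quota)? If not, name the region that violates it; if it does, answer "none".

Standard quotas: P7 0.416, P6 1.402, P4 0.396, P8 46.488, P2 1.038, P1 0.260.
Webster allocation: P7 0, P6 1, P4 0, P8 48, P2 1, P1 0.
P8 has quota 46.488 (lower 46, upper 47) but receives 48 — outside the quota interval.

P8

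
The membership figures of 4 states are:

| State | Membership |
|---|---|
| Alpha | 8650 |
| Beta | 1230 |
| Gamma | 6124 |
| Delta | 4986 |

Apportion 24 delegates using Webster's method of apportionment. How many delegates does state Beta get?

Standard divisor 20990/24 ≈ 874.583; standard quotas: Alpha 9.890, Beta 1.406, Gamma 7.002, Delta 5.701.
Rounding to the nearest integer gives Alpha 10, Beta 1, Gamma 7, Delta 6 — total 24, matching the house size, so no adjustment is needed.
Beta receives 1.

1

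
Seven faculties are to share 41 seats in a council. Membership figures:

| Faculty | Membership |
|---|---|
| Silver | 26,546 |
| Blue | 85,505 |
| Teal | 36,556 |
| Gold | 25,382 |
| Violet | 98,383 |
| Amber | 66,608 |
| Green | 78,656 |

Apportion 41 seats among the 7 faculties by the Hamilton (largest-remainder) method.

Standard divisor: 417636 ÷ 41 ≈ 10186.244.
Standard quotas: Silver 2.6061, Blue 8.3942, Teal 3.5888, Gold 2.4918, Violet 9.6584, Amber 6.5390, Green 7.7218.
Lower quotas: Silver 2, Blue 8, Teal 3, Gold 2, Violet 9, Amber 6, Green 7 (sum 37, leaving 4 seats).
Remainders in descending order: Green 0.7218, Violet 0.6584, Silver 0.6061, Teal 0.5888, Amber 0.5390, Gold 0.4918, Blue 0.3942.
The surplus seats go to Green, Violet, Silver, Teal.

Silver=3, Blue=8, Teal=4, Gold=2, Violet=10, Amber=6, Green=8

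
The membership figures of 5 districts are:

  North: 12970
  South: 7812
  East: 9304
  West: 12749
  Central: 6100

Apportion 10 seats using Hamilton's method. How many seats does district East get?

Standard divisor: 48935 ÷ 10 ≈ 4893.5.
Standard quotas: North 2.6505, South 1.5964, East 1.9013, West 2.6053, Central 1.2466.
Lower quotas: North 2, South 1, East 1, West 2, Central 1 (sum 7, leaving 3 seats).
Remainders in descending order: East 0.9013, North 0.6505, West 0.6053, South 0.5964, Central 0.2466.
The surplus seats go to East, North, West.
East receives 2.

2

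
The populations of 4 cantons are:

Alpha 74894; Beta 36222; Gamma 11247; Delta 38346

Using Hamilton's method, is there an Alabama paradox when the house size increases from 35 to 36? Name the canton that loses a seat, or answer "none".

At 35 seats: Alpha 16, Beta 8, Gamma 3, Delta 8.
At 36 seats: Alpha 17, Beta 8, Gamma 2, Delta 9.
Gamma drops from 3 to 2.

Gamma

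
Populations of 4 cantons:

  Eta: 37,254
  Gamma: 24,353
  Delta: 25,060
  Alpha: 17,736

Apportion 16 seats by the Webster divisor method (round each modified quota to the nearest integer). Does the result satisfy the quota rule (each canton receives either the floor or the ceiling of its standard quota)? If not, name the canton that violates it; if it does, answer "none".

Standard quotas: Eta 5.709, Gamma 3.732, Delta 3.841, Alpha 2.718.
Webster allocation: Eta 5, Gamma 4, Delta 4, Alpha 3.
Every allocation lies between the lower and upper quota.

none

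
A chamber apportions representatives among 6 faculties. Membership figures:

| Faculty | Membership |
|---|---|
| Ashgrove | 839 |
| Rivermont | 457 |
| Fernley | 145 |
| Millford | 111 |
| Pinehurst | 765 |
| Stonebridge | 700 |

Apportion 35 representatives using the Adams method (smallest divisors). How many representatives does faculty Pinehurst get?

Standard divisor 3017/35 ≈ 86.2; standard quotas: Ashgrove 9.733, Rivermont 5.302, Fernley 1.682, Millford 1.288, Pinehurst 8.875, Stonebridge 8.121.
Rounding up gives 10, 6, 2, 2, 9, 9 = 38 seats, so the divisor must be adjusted.
With modified divisor 94: modified quotas Ashgrove 8.926, Rivermont 4.862, Fernley 1.543, Millford 1.181, Pinehurst 8.138, Stonebridge 7.447.
Rounding up: Ashgrove 9, Rivermont 5, Fernley 2, Millford 2, Pinehurst 9, Stonebridge 8 (total 35).
Pinehurst receives 9.

9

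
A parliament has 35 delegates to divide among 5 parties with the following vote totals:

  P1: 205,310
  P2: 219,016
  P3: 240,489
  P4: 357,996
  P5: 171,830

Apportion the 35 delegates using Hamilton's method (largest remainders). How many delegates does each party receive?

P1 6; P2 6; P3 7; P4 11; P5 5

Total 1194641; standard divisor 1194641/35 ≈ 34132.6.
Standard quotas: P1 6.0151, P2 6.4166, P3 7.0457, P4 10.4884, P5 5.0342.
Lower quotas: P1 6, P2 6, P3 7, P4 10, P5 5 (sum 34, leaving 1 seat).
Remainders in descending order: P4 0.4884, P2 0.4166, P3 0.0457, P5 0.0342, P1 0.0151.
Largest remainder: P4 receives the extra seat.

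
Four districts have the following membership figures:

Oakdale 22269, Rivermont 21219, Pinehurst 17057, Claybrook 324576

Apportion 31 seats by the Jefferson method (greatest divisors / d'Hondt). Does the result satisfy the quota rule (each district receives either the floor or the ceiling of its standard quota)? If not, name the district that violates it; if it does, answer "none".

Standard quotas: Oakdale 1.793, Rivermont 1.708, Pinehurst 1.373, Claybrook 26.126.
Jefferson allocation: Oakdale 1, Rivermont 1, Pinehurst 1, Claybrook 28.
Claybrook has quota 26.126 (lower 26, upper 27) but receives 28 — outside the quota interval.

Claybrook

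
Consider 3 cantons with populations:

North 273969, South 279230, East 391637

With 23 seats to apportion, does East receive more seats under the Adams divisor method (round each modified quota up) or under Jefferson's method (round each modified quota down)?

Jefferson

Adams: North 7, South 7, East 9.
Jefferson: North 6, South 7, East 10.
East gets 9 under Adams and 10 under Jefferson.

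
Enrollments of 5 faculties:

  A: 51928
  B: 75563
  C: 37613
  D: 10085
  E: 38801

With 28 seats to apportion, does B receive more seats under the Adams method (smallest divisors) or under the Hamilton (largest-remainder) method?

Adams: A 7, B 9, C 5, D 2, E 5.
Hamilton: A 7, B 10, C 5, D 1, E 5.
B gets 9 under Adams and 10 under Hamilton.

Hamilton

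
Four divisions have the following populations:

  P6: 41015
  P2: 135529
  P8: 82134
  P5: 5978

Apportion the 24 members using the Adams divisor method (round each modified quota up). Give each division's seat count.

Standard divisor 264656/24 ≈ 11027.333; standard quotas: P6 3.719, P2 12.290, P8 7.448, P5 0.542.
Rounding up gives 4, 13, 8, 1 = 26 seats, so the divisor must be adjusted.
With modified divisor 12000: modified quotas P6 3.418, P2 11.294, P8 6.845, P5 0.498.
Rounding up: P6 4, P2 12, P8 7, P5 1 (total 24).

P6=4; P2=12; P8=7; P5=1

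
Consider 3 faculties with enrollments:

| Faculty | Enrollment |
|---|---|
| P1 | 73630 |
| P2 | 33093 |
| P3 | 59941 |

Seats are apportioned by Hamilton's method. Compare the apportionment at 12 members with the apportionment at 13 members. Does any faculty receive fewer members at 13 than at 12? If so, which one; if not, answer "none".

At 12 seats: P1 5, P2 3, P3 4.
At 13 seats: P1 6, P2 2, P3 5.
P2 drops from 3 to 2.

P2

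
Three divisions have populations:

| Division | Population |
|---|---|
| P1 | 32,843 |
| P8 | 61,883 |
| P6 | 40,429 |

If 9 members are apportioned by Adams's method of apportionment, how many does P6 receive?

Standard divisor 135155/9 ≈ 15017.222; standard quotas: P1 2.187, P8 4.121, P6 2.692.
Rounding up gives 3, 5, 3 = 11 seats, so the divisor must be adjusted.
With modified divisor 18300: modified quotas P1 1.795, P8 3.382, P6 2.209.
Rounding up: P1 2, P8 4, P6 3 (total 9).
P6 receives 3.

3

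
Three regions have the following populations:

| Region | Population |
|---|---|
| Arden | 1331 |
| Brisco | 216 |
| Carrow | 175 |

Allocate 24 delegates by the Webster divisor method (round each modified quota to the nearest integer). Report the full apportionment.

Standard divisor 1722/24 ≈ 71.75; standard quotas: Arden 18.551, Brisco 3.010, Carrow 2.439.
Rounding to the nearest integer gives Arden 19, Brisco 3, Carrow 2 — total 24, matching the house size, so no adjustment is needed.

Arden 19; Brisco 3; Carrow 2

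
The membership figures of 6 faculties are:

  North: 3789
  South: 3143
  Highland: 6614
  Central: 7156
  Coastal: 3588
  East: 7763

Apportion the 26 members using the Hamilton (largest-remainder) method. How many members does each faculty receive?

North 3, South 3, Highland 5, Central 6, Coastal 3, East 6

Standard divisor: 32053 ÷ 26 ≈ 1232.808.
Standard quotas: North 3.0735, South 2.5495, Highland 5.3650, Central 5.8046, Coastal 2.9104, East 6.2970.
Lower quotas: North 3, South 2, Highland 5, Central 5, Coastal 2, East 6 (sum 23, leaving 3 seats).
Remainders in descending order: Coastal 0.9104, Central 0.8046, South 0.5495, Highland 0.3650, East 0.2970, North 0.0735.
The surplus seats go to Coastal, Central, South.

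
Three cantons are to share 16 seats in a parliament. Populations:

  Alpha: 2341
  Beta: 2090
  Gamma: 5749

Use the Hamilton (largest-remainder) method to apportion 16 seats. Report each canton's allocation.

Standard divisor: 10180 ÷ 16 ≈ 636.25.
Standard quotas: Alpha 3.6794, Beta 3.2849, Gamma 9.0358.
Lower quotas: Alpha 3, Beta 3, Gamma 9 (sum 15, leaving 1 seat).
Remainders in descending order: Alpha 0.6794, Beta 0.2849, Gamma 0.0358.
Largest remainder: Alpha receives the extra seat.

Alpha 4; Beta 3; Gamma 9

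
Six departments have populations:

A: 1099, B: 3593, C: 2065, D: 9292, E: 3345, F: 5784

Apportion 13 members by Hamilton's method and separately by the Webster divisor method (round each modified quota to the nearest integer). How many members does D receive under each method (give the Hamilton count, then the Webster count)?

5 and 4

Hamilton: A 0, B 2, C 1, D 5, E 2, F 3.
Webster: A 1, B 2, C 1, D 4, E 2, F 3.
D gets 5 under Hamilton and 4 under Webster.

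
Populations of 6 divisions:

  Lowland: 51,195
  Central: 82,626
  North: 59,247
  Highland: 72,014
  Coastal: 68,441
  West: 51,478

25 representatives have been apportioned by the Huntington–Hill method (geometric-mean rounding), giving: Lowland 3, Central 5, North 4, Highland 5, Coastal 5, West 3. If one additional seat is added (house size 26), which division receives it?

Central

Priority for the next seat is population ÷ (√(s·(s+1))).
Priorities: Lowland 14778.724, Central 15085.375, North 13248.032, Highland 13147.897, Coastal 12495.560, West 14860.419.
Highest priority: Central.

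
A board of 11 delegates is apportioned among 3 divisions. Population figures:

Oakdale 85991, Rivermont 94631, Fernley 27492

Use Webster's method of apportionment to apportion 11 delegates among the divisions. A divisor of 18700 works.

Oakdale=5, Rivermont=5, Fernley=1

With modified divisor 18700: modified quotas Oakdale 4.598, Rivermont 5.060, Fernley 1.470.
Rounding to the nearest integer: Oakdale 5, Rivermont 5, Fernley 1 (total 11).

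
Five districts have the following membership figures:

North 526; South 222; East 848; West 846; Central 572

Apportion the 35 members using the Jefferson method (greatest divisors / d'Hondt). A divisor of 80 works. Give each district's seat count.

With modified divisor 80: modified quotas North 6.575, South 2.775, East 10.600, West 10.575, Central 7.150.
Rounding down: North 6, South 2, East 10, West 10, Central 7 (total 35).

North: 6, South: 2, East: 10, West: 10, Central: 7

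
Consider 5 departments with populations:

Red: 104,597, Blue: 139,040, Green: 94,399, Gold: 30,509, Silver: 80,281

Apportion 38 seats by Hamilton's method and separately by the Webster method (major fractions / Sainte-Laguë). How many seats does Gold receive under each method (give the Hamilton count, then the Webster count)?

Hamilton: Red 9, Blue 12, Green 8, Gold 2, Silver 7.
Webster: Red 9, Blue 11, Green 8, Gold 3, Silver 7.
Gold gets 2 under Hamilton and 3 under Webster.

2 and 3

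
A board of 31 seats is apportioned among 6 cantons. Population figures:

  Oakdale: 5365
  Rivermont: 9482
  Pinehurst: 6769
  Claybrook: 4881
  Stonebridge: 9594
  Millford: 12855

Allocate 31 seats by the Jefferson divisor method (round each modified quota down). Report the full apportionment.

Standard divisor 48946/31 ≈ 1578.903; standard quotas: Oakdale 3.398, Rivermont 6.005, Pinehurst 4.287, Claybrook 3.091, Stonebridge 6.076, Millford 8.142.
Rounding down gives 3, 6, 4, 3, 6, 8 = 30 seats, so the divisor must be adjusted.
With modified divisor 1400: modified quotas Oakdale 3.832, Rivermont 6.773, Pinehurst 4.835, Claybrook 3.486, Stonebridge 6.853, Millford 9.182.
Rounding down: Oakdale 3, Rivermont 6, Pinehurst 4, Claybrook 3, Stonebridge 6, Millford 9 (total 31).

Oakdale 3, Rivermont 6, Pinehurst 4, Claybrook 3, Stonebridge 6, Millford 9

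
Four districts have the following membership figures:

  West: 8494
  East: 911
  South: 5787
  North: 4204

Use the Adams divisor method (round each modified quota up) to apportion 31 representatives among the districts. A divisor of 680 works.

West 13, East 2, South 9, North 7

With modified divisor 680: modified quotas West 12.491, East 1.340, South 8.510, North 6.182.
Rounding up: West 13, East 2, South 9, North 7 (total 31).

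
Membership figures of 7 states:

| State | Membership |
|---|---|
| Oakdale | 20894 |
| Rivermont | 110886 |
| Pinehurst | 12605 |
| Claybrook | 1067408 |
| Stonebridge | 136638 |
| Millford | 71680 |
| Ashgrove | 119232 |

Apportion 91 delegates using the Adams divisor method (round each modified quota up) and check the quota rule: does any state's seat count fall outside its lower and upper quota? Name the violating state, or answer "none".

Standard quotas: Oakdale 1.235, Rivermont 6.555, Pinehurst 0.745, Claybrook 63.101, Stonebridge 8.078, Millford 4.237, Ashgrove 7.049.
Adams allocation: Oakdale 2, Rivermont 7, Pinehurst 1, Claybrook 61, Stonebridge 8, Millford 5, Ashgrove 7.
Claybrook has quota 63.101 (lower 63, upper 64) but receives 61 — outside the quota interval.

Claybrook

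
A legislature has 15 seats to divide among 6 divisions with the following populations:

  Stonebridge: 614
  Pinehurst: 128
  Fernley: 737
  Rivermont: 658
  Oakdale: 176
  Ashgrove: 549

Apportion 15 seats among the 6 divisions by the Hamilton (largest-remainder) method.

Standard divisor: 2862 ÷ 15 ≈ 190.8.
Standard quotas: Stonebridge 3.218, Pinehurst 0.671, Fernley 3.863, Rivermont 3.449, Oakdale 0.922, Ashgrove 2.877.
Lower quotas: Stonebridge 3, Pinehurst 0, Fernley 3, Rivermont 3, Oakdale 0, Ashgrove 2 (sum 11, leaving 4 seats).
Remainders in descending order: Oakdale 0.922, Ashgrove 0.877, Fernley 0.863, Pinehurst 0.671, Rivermont 0.449, Stonebridge 0.218.
The surplus seats go to Oakdale, Ashgrove, Fernley, Pinehurst.

Stonebridge 3, Pinehurst 1, Fernley 4, Rivermont 3, Oakdale 1, Ashgrove 3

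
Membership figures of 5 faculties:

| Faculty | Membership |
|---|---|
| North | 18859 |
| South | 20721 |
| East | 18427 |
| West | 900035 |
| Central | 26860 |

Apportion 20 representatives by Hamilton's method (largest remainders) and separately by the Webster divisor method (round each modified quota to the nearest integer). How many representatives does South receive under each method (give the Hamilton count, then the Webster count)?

1 and 0

Hamilton: North 0, South 1, East 0, West 18, Central 1.
Webster: North 0, South 0, East 0, West 19, Central 1.
South gets 1 under Hamilton and 0 under Webster.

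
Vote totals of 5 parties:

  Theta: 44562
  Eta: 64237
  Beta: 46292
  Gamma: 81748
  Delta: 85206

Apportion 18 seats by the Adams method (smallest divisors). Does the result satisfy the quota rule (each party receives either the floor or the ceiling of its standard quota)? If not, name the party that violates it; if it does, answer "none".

none

Standard quotas: Theta 2.491, Eta 3.590, Beta 2.587, Gamma 4.569, Delta 4.762.
Adams allocation: Theta 3, Eta 4, Beta 3, Gamma 4, Delta 4.
Every allocation lies between the lower and upper quota.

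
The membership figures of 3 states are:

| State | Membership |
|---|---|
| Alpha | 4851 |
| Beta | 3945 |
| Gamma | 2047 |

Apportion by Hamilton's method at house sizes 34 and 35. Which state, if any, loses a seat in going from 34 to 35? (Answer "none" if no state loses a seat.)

Gamma

At 34 seats: Alpha 15, Beta 12, Gamma 7.
At 35 seats: Alpha 16, Beta 13, Gamma 6.
Gamma drops from 7 to 6.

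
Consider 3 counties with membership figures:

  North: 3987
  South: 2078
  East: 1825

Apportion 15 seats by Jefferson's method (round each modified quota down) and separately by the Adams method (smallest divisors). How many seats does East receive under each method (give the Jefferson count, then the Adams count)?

3 and 4

Jefferson: North 8, South 4, East 3.
Adams: North 7, South 4, East 4.
East gets 3 under Jefferson and 4 under Adams.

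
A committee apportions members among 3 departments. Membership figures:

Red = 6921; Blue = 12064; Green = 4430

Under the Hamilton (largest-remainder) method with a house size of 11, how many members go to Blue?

6

The standard divisor is 23415/11 ≈ 2128.636.
Standard quotas: Red 3.2514, Blue 5.6675, Green 2.0811.
Lower quotas: Red 3, Blue 5, Green 2 (sum 10, leaving 1 seat).
Remainders in descending order: Blue 0.6675, Red 0.2514, Green 0.0811.
Largest remainder: Blue receives the extra seat.
Blue receives 6.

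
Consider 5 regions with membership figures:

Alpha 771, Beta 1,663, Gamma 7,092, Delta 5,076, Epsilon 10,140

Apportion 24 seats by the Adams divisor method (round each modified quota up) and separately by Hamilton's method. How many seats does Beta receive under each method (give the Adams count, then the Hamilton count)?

2 and 1

Adams: Alpha 1, Beta 2, Gamma 7, Delta 5, Epsilon 9.
Hamilton: Alpha 1, Beta 1, Gamma 7, Delta 5, Epsilon 10.
Beta gets 2 under Adams and 1 under Hamilton.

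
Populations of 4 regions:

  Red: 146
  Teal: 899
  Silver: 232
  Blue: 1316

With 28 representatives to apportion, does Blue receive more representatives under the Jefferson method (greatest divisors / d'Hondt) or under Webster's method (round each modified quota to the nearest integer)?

Jefferson

Jefferson: Red 1, Teal 10, Silver 2, Blue 15.
Webster: Red 2, Teal 10, Silver 2, Blue 14.
Blue gets 15 under Jefferson and 14 under Webster.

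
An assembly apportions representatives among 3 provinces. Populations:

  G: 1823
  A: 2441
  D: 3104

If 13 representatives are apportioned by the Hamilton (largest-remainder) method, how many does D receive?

6

Total 7368; standard divisor 7368/13 ≈ 566.769.
Standard quotas: G 3.216, A 4.307, D 5.477.
Lower quotas: G 3, A 4, D 5 (sum 12, leaving 1 seat).
Remainders in descending order: D 0.477, A 0.307, G 0.216.
Largest remainder: D receives the extra seat.
D receives 6.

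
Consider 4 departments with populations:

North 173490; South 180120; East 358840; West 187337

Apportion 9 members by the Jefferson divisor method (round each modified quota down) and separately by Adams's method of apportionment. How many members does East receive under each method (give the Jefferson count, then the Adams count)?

4 and 3

Jefferson: North 1, South 2, East 4, West 2.
Adams: North 2, South 2, East 3, West 2.
East gets 4 under Jefferson and 3 under Adams.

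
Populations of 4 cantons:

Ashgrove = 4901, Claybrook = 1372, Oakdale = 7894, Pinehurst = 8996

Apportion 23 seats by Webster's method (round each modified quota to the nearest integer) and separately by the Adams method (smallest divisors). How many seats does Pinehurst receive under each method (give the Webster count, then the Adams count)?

9 and 8

Webster: Ashgrove 5, Claybrook 1, Oakdale 8, Pinehurst 9.
Adams: Ashgrove 5, Claybrook 2, Oakdale 8, Pinehurst 8.
Pinehurst gets 9 under Webster and 8 under Adams.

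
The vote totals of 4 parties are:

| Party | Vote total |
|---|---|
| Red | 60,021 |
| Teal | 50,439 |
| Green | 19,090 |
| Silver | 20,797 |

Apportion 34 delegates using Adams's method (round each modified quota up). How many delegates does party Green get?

5

Standard divisor 150347/34 ≈ 4421.971; standard quotas: Red 13.573, Teal 11.406, Green 4.317, Silver 4.703.
Rounding up gives 14, 12, 5, 5 = 36 seats, so the divisor must be adjusted.
With modified divisor 4700: modified quotas Red 12.770, Teal 10.732, Green 4.062, Silver 4.425.
Rounding up: Red 13, Teal 11, Green 5, Silver 5 (total 34).
Green receives 5.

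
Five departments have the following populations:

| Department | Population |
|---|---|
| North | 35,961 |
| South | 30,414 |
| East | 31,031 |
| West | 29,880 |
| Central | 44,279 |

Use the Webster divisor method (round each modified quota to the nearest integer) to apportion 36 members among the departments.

North 8, South 6, East 7, West 6, Central 9

Standard divisor 171565/36 ≈ 4765.694; standard quotas: North 7.546, South 6.382, East 6.511, West 6.270, Central 9.291.
Rounding to the nearest integer gives North 8, South 6, East 7, West 6, Central 9 — total 36, matching the house size, so no adjustment is needed.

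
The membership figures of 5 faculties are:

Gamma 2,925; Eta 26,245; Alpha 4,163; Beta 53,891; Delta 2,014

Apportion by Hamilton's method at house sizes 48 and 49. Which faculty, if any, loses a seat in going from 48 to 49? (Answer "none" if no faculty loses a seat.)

none

At 48 seats: Gamma 2, Eta 14, Alpha 2, Beta 29, Delta 1.
At 49 seats: Gamma 2, Eta 14, Alpha 2, Beta 30, Delta 1.
No faculty's allocation decreased.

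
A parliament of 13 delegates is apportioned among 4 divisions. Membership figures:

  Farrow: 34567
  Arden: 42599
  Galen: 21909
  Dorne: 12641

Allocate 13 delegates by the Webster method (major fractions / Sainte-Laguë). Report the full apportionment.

Farrow 4; Arden 5; Galen 3; Dorne 1

Standard divisor 111716/13 ≈ 8593.538; standard quotas: Farrow 4.022, Arden 4.957, Galen 2.549, Dorne 1.471.
Rounding to the nearest integer gives Farrow 4, Arden 5, Galen 3, Dorne 1 — total 13, matching the house size, so no adjustment is needed.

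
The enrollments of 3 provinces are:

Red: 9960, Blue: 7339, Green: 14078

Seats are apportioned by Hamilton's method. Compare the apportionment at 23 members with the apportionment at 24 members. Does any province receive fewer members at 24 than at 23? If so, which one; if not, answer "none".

Blue

At 23 seats: Red 7, Blue 6, Green 10.
At 24 seats: Red 8, Blue 5, Green 11.
Blue drops from 6 to 5.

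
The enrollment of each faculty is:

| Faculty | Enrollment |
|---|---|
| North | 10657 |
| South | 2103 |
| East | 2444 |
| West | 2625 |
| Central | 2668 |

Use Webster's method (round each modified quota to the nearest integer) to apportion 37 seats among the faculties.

North: 19, South: 4, East: 4, West: 5, Central: 5

Standard divisor 20497/37 ≈ 553.973; standard quotas: North 19.237, South 3.796, East 4.412, West 4.738, Central 4.816.
Rounding to the nearest integer gives North 19, South 4, East 4, West 5, Central 5 — total 37, matching the house size, so no adjustment is needed.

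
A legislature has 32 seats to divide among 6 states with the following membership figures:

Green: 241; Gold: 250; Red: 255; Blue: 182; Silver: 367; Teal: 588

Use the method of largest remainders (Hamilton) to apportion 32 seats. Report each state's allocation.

Standard divisor: 1883 ÷ 32 ≈ 58.844.
Standard quotas: Green 4.096, Gold 4.249, Red 4.334, Blue 3.093, Silver 6.237, Teal 9.993.
Lower quotas: Green 4, Gold 4, Red 4, Blue 3, Silver 6, Teal 9 (sum 30, leaving 2 seats).
Remainders in descending order: Teal 0.993, Red 0.334, Gold 0.249, Silver 0.237, Green 0.096, Blue 0.093.
Largest remainders: Teal, Red receive the extra seats.

Green 4; Gold 4; Red 5; Blue 3; Silver 6; Teal 10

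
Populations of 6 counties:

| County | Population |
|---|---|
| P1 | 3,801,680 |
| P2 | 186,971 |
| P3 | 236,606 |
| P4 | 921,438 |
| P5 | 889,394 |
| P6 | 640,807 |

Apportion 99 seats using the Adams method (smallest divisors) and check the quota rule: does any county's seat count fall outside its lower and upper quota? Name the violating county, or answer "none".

P1

Standard quotas: P1 56.368, P2 2.772, P3 3.508, P4 13.662, P5 13.187, P6 9.501.
Adams allocation: P1 55, P2 3, P3 4, P4 14, P5 13, P6 10.
P1 has quota 56.368 (lower 56, upper 57) but receives 55 — outside the quota interval.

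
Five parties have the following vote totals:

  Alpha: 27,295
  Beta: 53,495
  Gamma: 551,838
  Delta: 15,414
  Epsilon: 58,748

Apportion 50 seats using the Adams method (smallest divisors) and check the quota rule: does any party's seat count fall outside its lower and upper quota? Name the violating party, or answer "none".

Standard quotas: Alpha 1.931, Beta 3.784, Gamma 39.038, Delta 1.090, Epsilon 4.156.
Adams allocation: Alpha 2, Beta 4, Gamma 38, Delta 2, Epsilon 4.
Gamma has quota 39.038 (lower 39, upper 40) but receives 38 — outside the quota interval.

Gamma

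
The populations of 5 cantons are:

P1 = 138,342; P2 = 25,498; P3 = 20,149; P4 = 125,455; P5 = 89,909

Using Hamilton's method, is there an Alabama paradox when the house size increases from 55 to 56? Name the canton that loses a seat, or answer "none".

At 55 seats: P1 19, P2 4, P3 3, P4 17, P5 12.
At 56 seats: P1 19, P2 3, P3 3, P4 18, P5 13.
P2 drops from 4 to 3.

P2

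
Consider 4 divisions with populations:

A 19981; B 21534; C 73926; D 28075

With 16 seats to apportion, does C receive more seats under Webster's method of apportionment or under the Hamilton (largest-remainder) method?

Webster

Webster: A 2, B 2, C 9, D 3.
Hamilton: A 2, B 3, C 8, D 3.
C gets 9 under Webster and 8 under Hamilton.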